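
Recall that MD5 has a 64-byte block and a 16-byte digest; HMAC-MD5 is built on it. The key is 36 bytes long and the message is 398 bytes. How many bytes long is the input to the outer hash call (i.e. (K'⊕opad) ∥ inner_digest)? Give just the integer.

Key is 36 ≤ 64 bytes, zero-padded: |K'| = 64.
Outer input = (K'⊕opad) ∥ H(inner) → 64 + 16 = 80 bytes.

80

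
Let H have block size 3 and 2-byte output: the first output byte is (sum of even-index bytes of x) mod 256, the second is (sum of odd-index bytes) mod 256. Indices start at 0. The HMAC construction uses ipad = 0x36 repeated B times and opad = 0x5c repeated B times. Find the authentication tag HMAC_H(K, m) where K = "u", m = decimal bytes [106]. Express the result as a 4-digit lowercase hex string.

Key "u" = 75 is 1 byte ≤ B = 3; zero-pad to 3 bytes: K' = 75 00 00.
K' ⊕ ipad = 43 36 36.  K' ⊕ opad = 29 5c 5c.
Inner input = (K'⊕ipad) ∥ m = 43 36 36 ∥ 6a.
Inner hash: even-index sum = 121 mod 256 = 121; odd-index sum = 160 mod 256 = 160 → 79 a0.
Outer input = (K'⊕opad) ∥ inner = 29 5c 5c ∥ 79 a0.
Outer hash (tag): even-index sum = 293 mod 256 = 37; odd-index sum = 213 mod 256 = 213 → 25 d5.

25d5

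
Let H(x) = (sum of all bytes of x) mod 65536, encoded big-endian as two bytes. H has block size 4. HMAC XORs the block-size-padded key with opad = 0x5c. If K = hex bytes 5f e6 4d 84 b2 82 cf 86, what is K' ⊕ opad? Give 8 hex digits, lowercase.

58c35c5c

Key hex bytes 5f e6 4d 84 b2 82 cf 86 is 8 bytes > B = 4, so hash it first: H(key) = 04 9f, then zero-pad to 4 bytes: K' = 04 9f 00 00.
XOR each byte with 0x5c: 04⊕5c=58, 9f⊕5c=c3, 00⊕5c=5c, 00⊕5c=5c.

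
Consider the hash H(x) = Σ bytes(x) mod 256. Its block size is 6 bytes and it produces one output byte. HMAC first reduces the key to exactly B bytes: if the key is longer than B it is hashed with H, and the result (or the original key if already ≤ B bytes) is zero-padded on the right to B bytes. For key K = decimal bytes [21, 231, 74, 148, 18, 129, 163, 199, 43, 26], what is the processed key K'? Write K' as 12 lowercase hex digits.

|K| = 10 > B = 6, so first hash the key.
H(K): sum = 21+231+74+148+18+129+163+199+43+26 = 1052; mod 256 = 28 → 1c.
Zero-pad H(K) = 1c to 6 bytes: K' = 1c 00 00 00 00 00.

1c0000000000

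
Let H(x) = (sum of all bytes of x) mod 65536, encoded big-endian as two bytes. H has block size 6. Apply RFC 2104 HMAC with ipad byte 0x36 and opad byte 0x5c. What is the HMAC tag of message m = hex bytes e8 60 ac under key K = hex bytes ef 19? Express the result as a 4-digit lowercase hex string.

033f

Key hex bytes ef 19 is 2 bytes ≤ B = 6; zero-pad to 6 bytes: K' = ef 19 00 00 00 00.
K' ⊕ ipad = d9 2f 36 36 36 36.  K' ⊕ opad = b3 45 5c 5c 5c 5c.
Inner input = (K'⊕ipad) ∥ m = d9 2f 36 36 36 36 ∥ e8 60 ac.
Inner hash: sum = 217+47+54+54+54+54+232+96+172 = 980 → 03 d4.
Outer input = (K'⊕opad) ∥ inner = b3 45 5c 5c 5c 5c ∥ 03 d4.
Outer hash (tag): sum = 179+69+92+92+92+92+3+212 = 831 → 03 3f.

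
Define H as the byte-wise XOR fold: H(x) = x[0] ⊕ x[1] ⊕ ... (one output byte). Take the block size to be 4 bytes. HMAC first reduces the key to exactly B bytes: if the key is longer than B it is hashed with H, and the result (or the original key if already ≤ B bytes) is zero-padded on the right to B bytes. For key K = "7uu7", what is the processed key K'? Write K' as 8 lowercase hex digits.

Key "7uu7" = 37 75 75 37 is exactly B = 4 bytes: K' = 37 75 75 37.

37757537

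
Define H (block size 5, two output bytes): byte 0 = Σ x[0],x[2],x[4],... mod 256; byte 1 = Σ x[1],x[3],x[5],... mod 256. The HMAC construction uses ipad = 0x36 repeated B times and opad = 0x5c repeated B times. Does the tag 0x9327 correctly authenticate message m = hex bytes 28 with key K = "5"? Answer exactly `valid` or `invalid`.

invalid

Key "5" = 35 is 1 byte ≤ B = 5; zero-pad to 5 bytes: K' = 35 00 00 00 00.
K' ⊕ ipad = 03 36 36 36 36; K' ⊕ opad = 69 5c 5c 5c 5c.
Inner hash: even-index sum = 111 mod 256 = 111; odd-index sum = 148 mod 256 = 148 → 6f 94.
Outer hash (recomputed tag): even-index sum = 437 mod 256 = 181; odd-index sum = 295 mod 256 = 39 → b5 27.
Recomputed tag = b527; claimed = 9327 → mismatch.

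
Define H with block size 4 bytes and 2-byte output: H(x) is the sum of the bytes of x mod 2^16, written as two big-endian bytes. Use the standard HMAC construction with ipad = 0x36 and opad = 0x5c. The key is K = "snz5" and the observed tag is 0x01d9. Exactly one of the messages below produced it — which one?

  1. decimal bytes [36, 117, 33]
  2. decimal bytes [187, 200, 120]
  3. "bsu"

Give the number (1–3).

Key "snz5" = 73 6e 7a 35 is exactly B = 4 bytes: K' = 73 6e 7a 35.
K' ⊕ ipad = 45 58 4c 03; K' ⊕ opad = 2f 32 26 69.
m1: inner = H(45 58 4c 03 24 75 21) = 01 a6; tag = H(2f 32 26 69 01 a6) = 0197
m2: inner = H(45 58 4c 03 bb c8 78) = 02 e7; tag = H(2f 32 26 69 02 e7) = 01d9 ← matches
m3: inner = H(45 58 4c 03 62 73 75) = 02 36; tag = H(2f 32 26 69 02 36) = 0128

2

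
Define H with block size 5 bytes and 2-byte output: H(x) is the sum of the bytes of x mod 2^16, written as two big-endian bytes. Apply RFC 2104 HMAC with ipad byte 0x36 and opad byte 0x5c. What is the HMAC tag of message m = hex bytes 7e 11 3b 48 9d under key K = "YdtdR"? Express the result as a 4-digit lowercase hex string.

0116

Key "YdtdR" = 59 64 74 64 52 is exactly B = 5 bytes: K' = 59 64 74 64 52.
K' ⊕ ipad = 6f 52 42 52 64.  K' ⊕ opad = 05 38 28 38 0e.
Inner input = (K'⊕ipad) ∥ m = 6f 52 42 52 64 ∥ 7e 11 3b 48 9d.
Inner hash: sum = 111+82+66+82+100+126+17+59+72+157 = 872 → 03 68.
Outer input = (K'⊕opad) ∥ inner = 05 38 28 38 0e ∥ 03 68.
Outer hash (tag): sum = 5+56+40+56+14+3+104 = 278 → 01 16.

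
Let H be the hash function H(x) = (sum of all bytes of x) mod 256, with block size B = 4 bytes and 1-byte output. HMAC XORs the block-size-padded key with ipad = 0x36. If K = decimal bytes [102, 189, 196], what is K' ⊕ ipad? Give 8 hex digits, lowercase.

Key decimal bytes [102, 189, 196] = 66 bd c4 is 3 bytes ≤ B = 4; zero-pad to 4 bytes: K' = 66 bd c4 00.
XOR each byte with 0x36: 66⊕36=50, bd⊕36=8b, c4⊕36=f2, 00⊕36=36.

508bf236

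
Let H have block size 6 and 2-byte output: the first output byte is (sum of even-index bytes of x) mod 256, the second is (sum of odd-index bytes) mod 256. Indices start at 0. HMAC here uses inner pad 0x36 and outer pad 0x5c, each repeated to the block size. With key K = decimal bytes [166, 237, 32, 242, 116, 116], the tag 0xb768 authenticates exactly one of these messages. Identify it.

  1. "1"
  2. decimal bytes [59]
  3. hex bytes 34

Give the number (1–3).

1

Key decimal bytes [166, 237, 32, 242, 116, 116] = a6 ed 20 f2 74 74 is exactly B = 6 bytes: K' = a6 ed 20 f2 74 74.
K' ⊕ ipad = 90 db 16 c4 42 42; K' ⊕ opad = fa b1 7c ae 28 28.
m1: inner = H(90 db 16 c4 42 42 31) = 19 e1; tag = H(fa b1 7c ae 28 28 19 e1) = b768 ← matches
m2: inner = H(90 db 16 c4 42 42 3b) = 23 e1; tag = H(fa b1 7c ae 28 28 23 e1) = c168
m3: inner = H(90 db 16 c4 42 42 34) = 1c e1; tag = H(fa b1 7c ae 28 28 1c e1) = ba68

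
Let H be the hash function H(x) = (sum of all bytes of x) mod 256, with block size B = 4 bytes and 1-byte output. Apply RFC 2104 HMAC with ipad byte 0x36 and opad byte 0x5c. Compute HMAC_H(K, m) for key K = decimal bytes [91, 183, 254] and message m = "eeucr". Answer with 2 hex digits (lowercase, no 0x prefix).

Key decimal bytes [91, 183, 254] = 5b b7 fe is 3 bytes ≤ B = 4; zero-pad to 4 bytes: K' = 5b b7 fe 00.
K' ⊕ ipad = 6d 81 c8 36.  K' ⊕ opad = 07 eb a2 5c.
Inner input = (K'⊕ipad) ∥ m = 6d 81 c8 36 ∥ 65 65 75 63 72.
Inner hash: sum = 109+129+200+54+101+101+117+99+114 = 1024; mod 256 = 0 → 00.
Outer input = (K'⊕opad) ∥ inner = 07 eb a2 5c ∥ 00.
Outer hash (tag): sum = 7+235+162+92+0 = 496; mod 256 = 240 → f0.

f0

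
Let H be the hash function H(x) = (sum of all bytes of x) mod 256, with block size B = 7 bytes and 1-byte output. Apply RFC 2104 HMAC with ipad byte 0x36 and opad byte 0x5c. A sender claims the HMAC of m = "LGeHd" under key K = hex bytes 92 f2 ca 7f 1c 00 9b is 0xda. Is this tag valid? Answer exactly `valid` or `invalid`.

Key hex bytes 92 f2 ca 7f 1c 00 9b is exactly B = 7 bytes: K' = 92 f2 ca 7f 1c 00 9b.
K' ⊕ ipad = a4 c4 fc 49 2a 36 ad; K' ⊕ opad = ce ae 96 23 40 5c c7.
Inner hash: sum = 164+196+252+73+42+54+173+76+71+101+72+100 = 1374; mod 256 = 94 → 5e.
Outer hash (recomputed tag): sum = 206+174+150+35+64+92+199+94 = 1014; mod 256 = 246 → f6.
Recomputed tag = f6; claimed = da → mismatch.

invalid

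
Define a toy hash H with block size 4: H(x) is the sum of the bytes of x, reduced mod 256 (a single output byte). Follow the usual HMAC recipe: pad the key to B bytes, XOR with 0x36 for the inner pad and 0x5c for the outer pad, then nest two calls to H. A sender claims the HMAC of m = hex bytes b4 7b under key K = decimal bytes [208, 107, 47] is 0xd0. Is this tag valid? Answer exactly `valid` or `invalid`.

Key decimal bytes [208, 107, 47] = d0 6b 2f is 3 bytes ≤ B = 4; zero-pad to 4 bytes: K' = d0 6b 2f 00.
K' ⊕ ipad = e6 5d 19 36; K' ⊕ opad = 8c 37 73 5c.
Inner hash: sum = 230+93+25+54+180+123 = 705; mod 256 = 193 → c1.
Outer hash (recomputed tag): sum = 140+55+115+92+193 = 595; mod 256 = 83 → 53.
Recomputed tag = 53; claimed = d0 → mismatch.

invalid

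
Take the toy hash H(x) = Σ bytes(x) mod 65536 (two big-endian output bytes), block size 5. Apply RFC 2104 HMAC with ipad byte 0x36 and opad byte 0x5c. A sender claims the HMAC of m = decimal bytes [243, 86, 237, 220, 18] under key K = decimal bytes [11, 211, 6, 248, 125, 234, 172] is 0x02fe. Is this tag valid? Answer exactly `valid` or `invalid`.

Key decimal bytes [11, 211, 6, 248, 125, 234, 172] = 0b d3 06 f8 7d ea ac is 7 bytes > B = 5, so hash it first: H(key) = 03 ef, then zero-pad to 5 bytes: K' = 03 ef 00 00 00.
K' ⊕ ipad = 35 d9 36 36 36; K' ⊕ opad = 5f b3 5c 5c 5c.
Inner hash: sum = 53+217+54+54+54+243+86+237+220+18 = 1236 → 04 d4.
Outer hash (recomputed tag): sum = 95+179+92+92+92+4+212 = 766 → 02 fe.
Recomputed tag = 02fe; claimed = 02fe → match.

valid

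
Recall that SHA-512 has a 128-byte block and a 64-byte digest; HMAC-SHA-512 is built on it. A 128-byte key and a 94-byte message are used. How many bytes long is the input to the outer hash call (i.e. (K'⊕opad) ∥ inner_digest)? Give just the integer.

Key is 128 ≤ 128 bytes, zero-padded: |K'| = 128.
Outer input = (K'⊕opad) ∥ H(inner) → 128 + 64 = 192 bytes.

192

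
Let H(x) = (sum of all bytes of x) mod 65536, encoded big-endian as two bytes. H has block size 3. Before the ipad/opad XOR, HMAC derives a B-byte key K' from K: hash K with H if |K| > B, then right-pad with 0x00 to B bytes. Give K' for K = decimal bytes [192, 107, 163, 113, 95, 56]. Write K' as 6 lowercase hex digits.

|K| = 6 > B = 3, so first hash the key.
H(K): sum = 192+107+163+113+95+56 = 726 → 02 d6.
Zero-pad H(K) = 02 d6 to 3 bytes: K' = 02 d6 00.

02d600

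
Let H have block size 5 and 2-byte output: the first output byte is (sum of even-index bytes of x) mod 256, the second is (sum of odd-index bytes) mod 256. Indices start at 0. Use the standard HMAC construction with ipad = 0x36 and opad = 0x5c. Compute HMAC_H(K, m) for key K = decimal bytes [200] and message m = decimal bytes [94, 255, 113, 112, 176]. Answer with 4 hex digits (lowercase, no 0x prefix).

Key decimal bytes [200] = c8 is 1 byte ≤ B = 5; zero-pad to 5 bytes: K' = c8 00 00 00 00.
K' ⊕ ipad = fe 36 36 36 36.  K' ⊕ opad = 94 5c 5c 5c 5c.
Inner input = (K'⊕ipad) ∥ m = fe 36 36 36 36 ∥ 5e ff 71 70 b0.
Inner hash: even-index sum = 729 mod 256 = 217; odd-index sum = 491 mod 256 = 235 → d9 eb.
Outer input = (K'⊕opad) ∥ inner = 94 5c 5c 5c 5c ∥ d9 eb.
Outer hash (tag): even-index sum = 567 mod 256 = 55; odd-index sum = 401 mod 256 = 145 → 37 91.

3791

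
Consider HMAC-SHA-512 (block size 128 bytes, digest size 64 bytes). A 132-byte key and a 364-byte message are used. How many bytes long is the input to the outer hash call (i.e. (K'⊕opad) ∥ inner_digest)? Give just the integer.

Key is 132 > 128 bytes, so it is hashed to 64 bytes then zero-padded to 128: |K'| = 128.
Outer input = (K'⊕opad) ∥ H(inner) → 128 + 64 = 192 bytes.

192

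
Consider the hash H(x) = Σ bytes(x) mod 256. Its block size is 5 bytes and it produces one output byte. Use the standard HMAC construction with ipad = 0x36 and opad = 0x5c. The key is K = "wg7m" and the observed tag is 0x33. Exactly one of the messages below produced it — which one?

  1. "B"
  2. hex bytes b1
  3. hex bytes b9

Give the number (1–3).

Key "wg7m" = 77 67 37 6d is 4 bytes ≤ B = 5; zero-pad to 5 bytes: K' = 77 67 37 6d 00.
K' ⊕ ipad = 41 51 01 5b 36; K' ⊕ opad = 2b 3b 6b 31 5c.
m1: inner = H(41 51 01 5b 36 42) = 66; tag = H(2b 3b 6b 31 5c 66) = c4
m2: inner = H(41 51 01 5b 36 b1) = d5; tag = H(2b 3b 6b 31 5c d5) = 33 ← matches
m3: inner = H(41 51 01 5b 36 b9) = dd; tag = H(2b 3b 6b 31 5c dd) = 3b

2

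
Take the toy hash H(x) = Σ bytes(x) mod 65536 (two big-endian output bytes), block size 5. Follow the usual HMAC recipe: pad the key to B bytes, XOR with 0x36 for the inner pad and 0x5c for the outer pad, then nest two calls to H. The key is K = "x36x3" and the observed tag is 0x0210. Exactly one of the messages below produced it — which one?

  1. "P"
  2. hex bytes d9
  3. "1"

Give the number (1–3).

2

Key "x36x3" = 78 33 36 78 33 is exactly B = 5 bytes: K' = 78 33 36 78 33.
K' ⊕ ipad = 4e 05 00 4e 05; K' ⊕ opad = 24 6f 6a 24 6f.
m1: inner = H(4e 05 00 4e 05 50) = 00 f6; tag = H(24 6f 6a 24 6f 00 f6) = 0286
m2: inner = H(4e 05 00 4e 05 d9) = 01 7f; tag = H(24 6f 6a 24 6f 01 7f) = 0210 ← matches
m3: inner = H(4e 05 00 4e 05 31) = 00 d7; tag = H(24 6f 6a 24 6f 00 d7) = 0267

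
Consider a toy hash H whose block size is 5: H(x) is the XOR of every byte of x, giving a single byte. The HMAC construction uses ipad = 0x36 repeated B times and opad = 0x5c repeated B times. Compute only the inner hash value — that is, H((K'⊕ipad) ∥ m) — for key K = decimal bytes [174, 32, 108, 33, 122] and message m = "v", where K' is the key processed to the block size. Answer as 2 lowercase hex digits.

Key decimal bytes [174, 32, 108, 33, 122] = ae 20 6c 21 7a is exactly B = 5 bytes: K' = ae 20 6c 21 7a.
K' ⊕ ipad = 98 16 5a 17 4c.
Inner input = 98 16 5a 17 4c ∥ 76.
Inner hash: XOR 98⊕16⊕5a⊕17⊕4c⊕76 = f9.

f9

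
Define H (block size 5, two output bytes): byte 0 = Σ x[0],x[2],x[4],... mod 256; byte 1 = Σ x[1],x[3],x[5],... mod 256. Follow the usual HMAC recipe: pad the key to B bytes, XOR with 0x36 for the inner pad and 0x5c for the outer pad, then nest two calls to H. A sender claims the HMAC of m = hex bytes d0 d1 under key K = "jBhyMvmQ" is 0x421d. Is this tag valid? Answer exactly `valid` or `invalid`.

Key "jBhyMvmQ" = 6a 42 68 79 4d 76 6d 51 is 8 bytes > B = 5, so hash it first: H(key) = 8c 82, then zero-pad to 5 bytes: K' = 8c 82 00 00 00.
K' ⊕ ipad = ba b4 36 36 36; K' ⊕ opad = d0 de 5c 5c 5c.
Inner hash: even-index sum = 503 mod 256 = 247; odd-index sum = 442 mod 256 = 186 → f7 ba.
Outer hash (recomputed tag): even-index sum = 578 mod 256 = 66; odd-index sum = 561 mod 256 = 49 → 42 31.
Recomputed tag = 4231; claimed = 421d → mismatch.

invalid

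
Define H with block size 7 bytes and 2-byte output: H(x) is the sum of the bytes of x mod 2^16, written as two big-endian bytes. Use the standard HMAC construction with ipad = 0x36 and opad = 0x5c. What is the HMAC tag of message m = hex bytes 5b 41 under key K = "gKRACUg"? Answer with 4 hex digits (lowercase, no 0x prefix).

Key "gKRACUg" = 67 4b 52 41 43 55 67 is exactly B = 7 bytes: K' = 67 4b 52 41 43 55 67.
K' ⊕ ipad = 51 7d 64 77 75 63 51.  K' ⊕ opad = 3b 17 0e 1d 1f 09 3b.
Inner input = (K'⊕ipad) ∥ m = 51 7d 64 77 75 63 51 ∥ 5b 41.
Inner hash: sum = 81+125+100+119+117+99+81+91+65 = 878 → 03 6e.
Outer input = (K'⊕opad) ∥ inner = 3b 17 0e 1d 1f 09 3b ∥ 03 6e.
Outer hash (tag): sum = 59+23+14+29+31+9+59+3+110 = 337 → 01 51.

0151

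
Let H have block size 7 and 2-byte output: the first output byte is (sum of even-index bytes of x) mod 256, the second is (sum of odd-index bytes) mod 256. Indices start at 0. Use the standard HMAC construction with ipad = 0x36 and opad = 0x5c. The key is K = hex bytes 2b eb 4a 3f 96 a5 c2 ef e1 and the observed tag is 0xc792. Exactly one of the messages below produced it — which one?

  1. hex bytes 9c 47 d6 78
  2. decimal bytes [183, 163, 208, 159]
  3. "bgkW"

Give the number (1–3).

Key hex bytes 2b eb 4a 3f 96 a5 c2 ef e1 is 9 bytes > B = 7, so hash it first: H(key) = ae be, then zero-pad to 7 bytes: K' = ae be 00 00 00 00 00.
K' ⊕ ipad = 98 88 36 36 36 36 36; K' ⊕ opad = f2 e2 5c 5c 5c 5c 5c.
m1: inner = H(98 88 36 36 36 36 36 9c 47 d6 78) = f9 66; tag = H(f2 e2 5c 5c 5c 5c 5c f9 66) = 6c93
m2: inner = H(98 88 36 36 36 36 36 b7 a3 d0 9f) = 7c 7b; tag = H(f2 e2 5c 5c 5c 5c 5c 7c 7b) = 8116
m3: inner = H(98 88 36 36 36 36 36 62 67 6b 57) = f8 c1; tag = H(f2 e2 5c 5c 5c 5c 5c f8 c1) = c792 ← matches

3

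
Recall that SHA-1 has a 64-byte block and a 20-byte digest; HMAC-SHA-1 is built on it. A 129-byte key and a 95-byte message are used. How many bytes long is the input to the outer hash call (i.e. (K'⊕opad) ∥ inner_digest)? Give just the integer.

84

Key is 129 > 64 bytes, so it is hashed to 20 bytes then zero-padded to 64: |K'| = 64.
Outer input = (K'⊕opad) ∥ H(inner) → 64 + 20 = 84 bytes.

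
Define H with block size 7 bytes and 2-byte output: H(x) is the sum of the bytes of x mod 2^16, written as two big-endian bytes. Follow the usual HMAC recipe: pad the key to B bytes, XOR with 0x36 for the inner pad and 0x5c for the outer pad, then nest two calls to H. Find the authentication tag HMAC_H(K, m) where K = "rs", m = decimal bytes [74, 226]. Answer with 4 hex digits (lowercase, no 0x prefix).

Key "rs" = 72 73 is 2 bytes ≤ B = 7; zero-pad to 7 bytes: K' = 72 73 00 00 00 00 00.
K' ⊕ ipad = 44 45 36 36 36 36 36.  K' ⊕ opad = 2e 2f 5c 5c 5c 5c 5c.
Inner input = (K'⊕ipad) ∥ m = 44 45 36 36 36 36 36 ∥ 4a e2.
Inner hash: sum = 68+69+54+54+54+54+54+74+226 = 707 → 02 c3.
Outer input = (K'⊕opad) ∥ inner = 2e 2f 5c 5c 5c 5c 5c ∥ 02 c3.
Outer hash (tag): sum = 46+47+92+92+92+92+92+2+195 = 750 → 02 ee.

02ee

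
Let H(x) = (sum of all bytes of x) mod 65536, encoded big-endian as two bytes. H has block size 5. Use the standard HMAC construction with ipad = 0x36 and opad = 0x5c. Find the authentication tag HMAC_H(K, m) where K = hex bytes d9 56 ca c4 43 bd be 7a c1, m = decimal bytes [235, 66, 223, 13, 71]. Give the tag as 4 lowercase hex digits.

030f

Key hex bytes d9 56 ca c4 43 bd be 7a c1 is 9 bytes > B = 5, so hash it first: H(key) = 05 b6, then zero-pad to 5 bytes: K' = 05 b6 00 00 00.
K' ⊕ ipad = 33 80 36 36 36.  K' ⊕ opad = 59 ea 5c 5c 5c.
Inner input = (K'⊕ipad) ∥ m = 33 80 36 36 36 ∥ eb 42 df 0d 47.
Inner hash: sum = 51+128+54+54+54+235+66+223+13+71 = 949 → 03 b5.
Outer input = (K'⊕opad) ∥ inner = 59 ea 5c 5c 5c ∥ 03 b5.
Outer hash (tag): sum = 89+234+92+92+92+3+181 = 783 → 03 0f.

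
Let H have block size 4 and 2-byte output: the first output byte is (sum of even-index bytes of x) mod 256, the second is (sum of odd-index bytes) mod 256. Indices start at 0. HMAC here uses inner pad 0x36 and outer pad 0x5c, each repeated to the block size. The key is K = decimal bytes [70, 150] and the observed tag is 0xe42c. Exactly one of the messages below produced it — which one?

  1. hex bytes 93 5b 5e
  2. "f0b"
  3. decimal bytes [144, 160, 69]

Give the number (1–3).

2

Key decimal bytes [70, 150] = 46 96 is 2 bytes ≤ B = 4; zero-pad to 4 bytes: K' = 46 96 00 00.
K' ⊕ ipad = 70 a0 36 36; K' ⊕ opad = 1a ca 5c 5c.
m1: inner = H(70 a0 36 36 93 5b 5e) = 97 31; tag = H(1a ca 5c 5c 97 31) = 0d57
m2: inner = H(70 a0 36 36 66 30 62) = 6e 06; tag = H(1a ca 5c 5c 6e 06) = e42c ← matches
m3: inner = H(70 a0 36 36 90 a0 45) = 7b 76; tag = H(1a ca 5c 5c 7b 76) = f19c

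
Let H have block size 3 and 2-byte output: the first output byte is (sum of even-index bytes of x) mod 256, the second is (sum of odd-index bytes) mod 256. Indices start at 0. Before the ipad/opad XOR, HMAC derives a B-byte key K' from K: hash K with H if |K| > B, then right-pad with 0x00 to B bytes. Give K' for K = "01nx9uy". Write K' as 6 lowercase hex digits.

501e00

|K| = 7 > B = 3, so first hash the key.
H(K): even-index sum = 336 mod 256 = 80; odd-index sum = 286 mod 256 = 30 → 50 1e.
Zero-pad H(K) = 50 1e to 3 bytes: K' = 50 1e 00.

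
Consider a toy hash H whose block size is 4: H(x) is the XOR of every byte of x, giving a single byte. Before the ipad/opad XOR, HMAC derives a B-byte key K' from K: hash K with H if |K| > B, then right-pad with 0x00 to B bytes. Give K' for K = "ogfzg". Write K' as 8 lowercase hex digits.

73000000

|K| = 5 > B = 4, so first hash the key.
H(K): XOR 6f⊕67⊕66⊕7a⊕67 = 73.
Zero-pad H(K) = 73 to 4 bytes: K' = 73 00 00 00.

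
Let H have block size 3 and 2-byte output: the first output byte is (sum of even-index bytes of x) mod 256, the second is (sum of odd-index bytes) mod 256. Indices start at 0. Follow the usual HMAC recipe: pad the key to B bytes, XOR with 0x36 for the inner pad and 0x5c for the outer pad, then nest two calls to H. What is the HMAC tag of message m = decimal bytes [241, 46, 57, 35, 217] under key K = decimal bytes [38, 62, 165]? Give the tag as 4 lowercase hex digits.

Key decimal bytes [38, 62, 165] = 26 3e a5 is exactly B = 3 bytes: K' = 26 3e a5.
K' ⊕ ipad = 10 08 93.  K' ⊕ opad = 7a 62 f9.
Inner input = (K'⊕ipad) ∥ m = 10 08 93 ∥ f1 2e 39 23 d9.
Inner hash: even-index sum = 244 mod 256 = 244; odd-index sum = 523 mod 256 = 11 → f4 0b.
Outer input = (K'⊕opad) ∥ inner = 7a 62 f9 ∥ f4 0b.
Outer hash (tag): even-index sum = 382 mod 256 = 126; odd-index sum = 342 mod 256 = 86 → 7e 56.

7e56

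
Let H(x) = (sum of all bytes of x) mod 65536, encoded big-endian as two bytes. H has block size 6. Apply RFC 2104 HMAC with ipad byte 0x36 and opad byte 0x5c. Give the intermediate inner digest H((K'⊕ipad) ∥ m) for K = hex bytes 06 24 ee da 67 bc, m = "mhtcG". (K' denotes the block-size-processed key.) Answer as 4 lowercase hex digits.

04d4

Key hex bytes 06 24 ee da 67 bc is exactly B = 6 bytes: K' = 06 24 ee da 67 bc.
K' ⊕ ipad = 30 12 d8 ec 51 8a.
Inner input = 30 12 d8 ec 51 8a ∥ 6d 68 74 63 47.
Inner hash: sum = 48+18+216+236+81+138+109+104+116+99+71 = 1236 → 04 d4.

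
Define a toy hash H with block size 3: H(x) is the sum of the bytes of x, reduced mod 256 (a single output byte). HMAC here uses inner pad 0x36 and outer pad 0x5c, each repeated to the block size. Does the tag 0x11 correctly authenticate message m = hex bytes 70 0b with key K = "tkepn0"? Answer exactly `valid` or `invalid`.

Key "tkepn0" = 74 6b 65 70 6e 30 is 6 bytes > B = 3, so hash it first: H(key) = 52, then zero-pad to 3 bytes: K' = 52 00 00.
K' ⊕ ipad = 64 36 36; K' ⊕ opad = 0e 5c 5c.
Inner hash: sum = 100+54+54+112+11 = 331; mod 256 = 75 → 4b.
Outer hash (recomputed tag): sum = 14+92+92+75 = 273; mod 256 = 17 → 11.
Recomputed tag = 11; claimed = 11 → match.

valid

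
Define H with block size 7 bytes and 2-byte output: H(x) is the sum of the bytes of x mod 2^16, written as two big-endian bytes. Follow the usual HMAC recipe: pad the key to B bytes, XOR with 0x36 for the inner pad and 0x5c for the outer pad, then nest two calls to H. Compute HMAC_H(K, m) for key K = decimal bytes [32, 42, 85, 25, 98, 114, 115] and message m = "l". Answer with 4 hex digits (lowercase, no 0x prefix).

Key decimal bytes [32, 42, 85, 25, 98, 114, 115] = 20 2a 55 19 62 72 73 is exactly B = 7 bytes: K' = 20 2a 55 19 62 72 73.
K' ⊕ ipad = 16 1c 63 2f 54 44 45.  K' ⊕ opad = 7c 76 09 45 3e 2e 2f.
Inner input = (K'⊕ipad) ∥ m = 16 1c 63 2f 54 44 45 ∥ 6c.
Inner hash: sum = 22+28+99+47+84+68+69+108 = 525 → 02 0d.
Outer input = (K'⊕opad) ∥ inner = 7c 76 09 45 3e 2e 2f ∥ 02 0d.
Outer hash (tag): sum = 124+118+9+69+62+46+47+2+13 = 490 → 01 ea.

01ea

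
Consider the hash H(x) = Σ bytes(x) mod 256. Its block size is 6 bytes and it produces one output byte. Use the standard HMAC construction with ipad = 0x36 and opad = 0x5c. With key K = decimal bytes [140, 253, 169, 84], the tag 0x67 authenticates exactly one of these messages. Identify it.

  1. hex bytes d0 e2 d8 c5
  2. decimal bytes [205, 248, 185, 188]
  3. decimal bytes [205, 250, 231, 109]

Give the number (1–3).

Key decimal bytes [140, 253, 169, 84] = 8c fd a9 54 is 4 bytes ≤ B = 6; zero-pad to 6 bytes: K' = 8c fd a9 54 00 00.
K' ⊕ ipad = ba cb 9f 62 36 36; K' ⊕ opad = d0 a1 f5 08 5c 5c.
m1: inner = H(ba cb 9f 62 36 36 d0 e2 d8 c5) = 41; tag = H(d0 a1 f5 08 5c 5c 41) = 67 ← matches
m2: inner = H(ba cb 9f 62 36 36 cd f8 b9 bc) = 2c; tag = H(d0 a1 f5 08 5c 5c 2c) = 52
m3: inner = H(ba cb 9f 62 36 36 cd fa e7 6d) = 0d; tag = H(d0 a1 f5 08 5c 5c 0d) = 33

1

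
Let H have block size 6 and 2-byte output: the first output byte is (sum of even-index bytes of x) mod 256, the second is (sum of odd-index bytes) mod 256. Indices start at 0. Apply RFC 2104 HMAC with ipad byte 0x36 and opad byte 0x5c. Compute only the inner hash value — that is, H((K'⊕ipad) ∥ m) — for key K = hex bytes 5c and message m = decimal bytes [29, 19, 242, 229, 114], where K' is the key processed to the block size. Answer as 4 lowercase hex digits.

Key hex bytes 5c is 1 byte ≤ B = 6; zero-pad to 6 bytes: K' = 5c 00 00 00 00 00.
K' ⊕ ipad = 6a 36 36 36 36 36.
Inner input = 6a 36 36 36 36 36 ∥ 1d 13 f2 e5 72.
Inner hash: even-index sum = 599 mod 256 = 87; odd-index sum = 410 mod 256 = 154 → 57 9a.

579a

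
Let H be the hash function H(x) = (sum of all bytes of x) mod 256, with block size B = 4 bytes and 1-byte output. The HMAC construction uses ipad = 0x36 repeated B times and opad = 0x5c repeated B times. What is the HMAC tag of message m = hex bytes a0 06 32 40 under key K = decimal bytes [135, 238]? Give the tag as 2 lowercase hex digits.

52

Key decimal bytes [135, 238] = 87 ee is 2 bytes ≤ B = 4; zero-pad to 4 bytes: K' = 87 ee 00 00.
K' ⊕ ipad = b1 d8 36 36.  K' ⊕ opad = db b2 5c 5c.
Inner input = (K'⊕ipad) ∥ m = b1 d8 36 36 ∥ a0 06 32 40.
Inner hash: sum = 177+216+54+54+160+6+50+64 = 781; mod 256 = 13 → 0d.
Outer input = (K'⊕opad) ∥ inner = db b2 5c 5c ∥ 0d.
Outer hash (tag): sum = 219+178+92+92+13 = 594; mod 256 = 82 → 52.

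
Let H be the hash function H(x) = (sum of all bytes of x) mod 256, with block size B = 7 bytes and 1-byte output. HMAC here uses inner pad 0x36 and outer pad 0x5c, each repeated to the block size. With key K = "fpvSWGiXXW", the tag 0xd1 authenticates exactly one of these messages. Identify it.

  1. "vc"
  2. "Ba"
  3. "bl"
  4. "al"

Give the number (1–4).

1

Key "fpvSWGiXXW" = 66 70 76 53 57 47 69 58 58 57 is 10 bytes > B = 7, so hash it first: H(key) = ad, then zero-pad to 7 bytes: K' = ad 00 00 00 00 00 00.
K' ⊕ ipad = 9b 36 36 36 36 36 36; K' ⊕ opad = f1 5c 5c 5c 5c 5c 5c.
m1: inner = H(9b 36 36 36 36 36 36 76 63) = b8; tag = H(f1 5c 5c 5c 5c 5c 5c b8) = d1 ← matches
m2: inner = H(9b 36 36 36 36 36 36 42 61) = 82; tag = H(f1 5c 5c 5c 5c 5c 5c 82) = 9b
m3: inner = H(9b 36 36 36 36 36 36 62 6c) = ad; tag = H(f1 5c 5c 5c 5c 5c 5c ad) = c6
m4: inner = H(9b 36 36 36 36 36 36 61 6c) = ac; tag = H(f1 5c 5c 5c 5c 5c 5c ac) = c5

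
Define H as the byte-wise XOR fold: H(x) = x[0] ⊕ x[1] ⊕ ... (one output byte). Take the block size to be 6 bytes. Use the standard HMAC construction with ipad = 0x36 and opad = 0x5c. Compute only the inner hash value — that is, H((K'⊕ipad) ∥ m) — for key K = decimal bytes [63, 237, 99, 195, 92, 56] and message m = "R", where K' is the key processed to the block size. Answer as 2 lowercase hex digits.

44

Key decimal bytes [63, 237, 99, 195, 92, 56] = 3f ed 63 c3 5c 38 is exactly B = 6 bytes: K' = 3f ed 63 c3 5c 38.
K' ⊕ ipad = 09 db 55 f5 6a 0e.
Inner input = 09 db 55 f5 6a 0e ∥ 52.
Inner hash: XOR 09⊕db⊕55⊕f5⊕6a⊕0e⊕52 = 44.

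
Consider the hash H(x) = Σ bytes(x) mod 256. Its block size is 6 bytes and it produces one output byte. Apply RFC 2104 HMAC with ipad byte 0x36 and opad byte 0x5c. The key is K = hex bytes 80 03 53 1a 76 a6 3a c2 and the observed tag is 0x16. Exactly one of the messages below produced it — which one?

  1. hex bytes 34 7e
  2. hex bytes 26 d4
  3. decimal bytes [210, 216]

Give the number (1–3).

Key hex bytes 80 03 53 1a 76 a6 3a c2 is 8 bytes > B = 6, so hash it first: H(key) = 08, then zero-pad to 6 bytes: K' = 08 00 00 00 00 00.
K' ⊕ ipad = 3e 36 36 36 36 36; K' ⊕ opad = 54 5c 5c 5c 5c 5c.
m1: inner = H(3e 36 36 36 36 36 34 7e) = fe; tag = H(54 5c 5c 5c 5c 5c fe) = 1e
m2: inner = H(3e 36 36 36 36 36 26 d4) = 46; tag = H(54 5c 5c 5c 5c 5c 46) = 66
m3: inner = H(3e 36 36 36 36 36 d2 d8) = f6; tag = H(54 5c 5c 5c 5c 5c f6) = 16 ← matches

3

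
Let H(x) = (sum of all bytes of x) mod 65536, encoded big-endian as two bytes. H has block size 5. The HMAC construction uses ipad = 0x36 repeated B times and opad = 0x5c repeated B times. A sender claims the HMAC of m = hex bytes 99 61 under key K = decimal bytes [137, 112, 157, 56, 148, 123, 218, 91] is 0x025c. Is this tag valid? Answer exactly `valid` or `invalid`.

Key decimal bytes [137, 112, 157, 56, 148, 123, 218, 91] = 89 70 9d 38 94 7b da 5b is 8 bytes > B = 5, so hash it first: H(key) = 04 12, then zero-pad to 5 bytes: K' = 04 12 00 00 00.
K' ⊕ ipad = 32 24 36 36 36; K' ⊕ opad = 58 4e 5c 5c 5c.
Inner hash: sum = 50+36+54+54+54+153+97 = 498 → 01 f2.
Outer hash (recomputed tag): sum = 88+78+92+92+92+1+242 = 685 → 02 ad.
Recomputed tag = 02ad; claimed = 025c → mismatch.

invalid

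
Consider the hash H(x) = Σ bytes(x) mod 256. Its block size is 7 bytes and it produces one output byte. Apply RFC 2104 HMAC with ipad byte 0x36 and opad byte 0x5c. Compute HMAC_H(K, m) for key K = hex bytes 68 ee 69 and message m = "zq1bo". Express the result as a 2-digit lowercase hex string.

e5

Key hex bytes 68 ee 69 is 3 bytes ≤ B = 7; zero-pad to 7 bytes: K' = 68 ee 69 00 00 00 00.
K' ⊕ ipad = 5e d8 5f 36 36 36 36.  K' ⊕ opad = 34 b2 35 5c 5c 5c 5c.
Inner input = (K'⊕ipad) ∥ m = 5e d8 5f 36 36 36 36 ∥ 7a 71 31 62 6f.
Inner hash: sum = 94+216+95+54+54+54+54+122+113+49+98+111 = 1114; mod 256 = 90 → 5a.
Outer input = (K'⊕opad) ∥ inner = 34 b2 35 5c 5c 5c 5c ∥ 5a.
Outer hash (tag): sum = 52+178+53+92+92+92+92+90 = 741; mod 256 = 229 → e5.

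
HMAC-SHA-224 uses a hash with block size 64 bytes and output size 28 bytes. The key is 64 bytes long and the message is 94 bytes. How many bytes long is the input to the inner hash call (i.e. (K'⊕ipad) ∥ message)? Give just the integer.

Key is 64 ≤ 64 bytes, zero-padded: |K'| = 64.
Inner input = (K'⊕ipad) ∥ m → 64 + 94 = 158 bytes.

158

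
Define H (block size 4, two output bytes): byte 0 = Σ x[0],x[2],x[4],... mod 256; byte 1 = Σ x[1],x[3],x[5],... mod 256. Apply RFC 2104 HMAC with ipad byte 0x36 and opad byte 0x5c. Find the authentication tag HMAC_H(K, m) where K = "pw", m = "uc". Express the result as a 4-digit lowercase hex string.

Key "pw" = 70 77 is 2 bytes ≤ B = 4; zero-pad to 4 bytes: K' = 70 77 00 00.
K' ⊕ ipad = 46 41 36 36.  K' ⊕ opad = 2c 2b 5c 5c.
Inner input = (K'⊕ipad) ∥ m = 46 41 36 36 ∥ 75 63.
Inner hash: even-index sum = 241 mod 256 = 241; odd-index sum = 218 mod 256 = 218 → f1 da.
Outer input = (K'⊕opad) ∥ inner = 2c 2b 5c 5c ∥ f1 da.
Outer hash (tag): even-index sum = 377 mod 256 = 121; odd-index sum = 353 mod 256 = 97 → 79 61.

7961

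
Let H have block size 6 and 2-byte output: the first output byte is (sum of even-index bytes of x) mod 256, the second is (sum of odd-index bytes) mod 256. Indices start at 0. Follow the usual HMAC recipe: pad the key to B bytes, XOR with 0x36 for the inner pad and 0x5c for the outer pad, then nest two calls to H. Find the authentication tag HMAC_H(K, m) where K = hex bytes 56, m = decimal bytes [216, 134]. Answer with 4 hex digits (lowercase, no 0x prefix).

Key hex bytes 56 is 1 byte ≤ B = 6; zero-pad to 6 bytes: K' = 56 00 00 00 00 00.
K' ⊕ ipad = 60 36 36 36 36 36.  K' ⊕ opad = 0a 5c 5c 5c 5c 5c.
Inner input = (K'⊕ipad) ∥ m = 60 36 36 36 36 36 ∥ d8 86.
Inner hash: even-index sum = 420 mod 256 = 164; odd-index sum = 296 mod 256 = 40 → a4 28.
Outer input = (K'⊕opad) ∥ inner = 0a 5c 5c 5c 5c 5c ∥ a4 28.
Outer hash (tag): even-index sum = 358 mod 256 = 102; odd-index sum = 316 mod 256 = 60 → 66 3c.

663c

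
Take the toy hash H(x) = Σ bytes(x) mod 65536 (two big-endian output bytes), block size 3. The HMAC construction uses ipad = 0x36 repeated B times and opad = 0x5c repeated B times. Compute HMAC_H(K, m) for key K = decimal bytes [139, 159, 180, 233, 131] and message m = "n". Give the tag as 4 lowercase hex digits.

0127

Key decimal bytes [139, 159, 180, 233, 131] = 8b 9f b4 e9 83 is 5 bytes > B = 3, so hash it first: H(key) = 03 4a, then zero-pad to 3 bytes: K' = 03 4a 00.
K' ⊕ ipad = 35 7c 36.  K' ⊕ opad = 5f 16 5c.
Inner input = (K'⊕ipad) ∥ m = 35 7c 36 ∥ 6e.
Inner hash: sum = 53+124+54+110 = 341 → 01 55.
Outer input = (K'⊕opad) ∥ inner = 5f 16 5c ∥ 01 55.
Outer hash (tag): sum = 95+22+92+1+85 = 295 → 01 27.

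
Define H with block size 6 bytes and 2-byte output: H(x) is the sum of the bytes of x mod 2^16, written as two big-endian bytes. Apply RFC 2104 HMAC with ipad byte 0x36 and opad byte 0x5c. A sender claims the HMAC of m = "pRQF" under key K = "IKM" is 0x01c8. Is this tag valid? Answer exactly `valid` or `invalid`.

Key "IKM" = 49 4b 4d is 3 bytes ≤ B = 6; zero-pad to 6 bytes: K' = 49 4b 4d 00 00 00.
K' ⊕ ipad = 7f 7d 7b 36 36 36; K' ⊕ opad = 15 17 11 5c 5c 5c.
Inner hash: sum = 127+125+123+54+54+54+112+82+81+70 = 882 → 03 72.
Outer hash (recomputed tag): sum = 21+23+17+92+92+92+3+114 = 454 → 01 c6.
Recomputed tag = 01c6; claimed = 01c8 → mismatch.

invalid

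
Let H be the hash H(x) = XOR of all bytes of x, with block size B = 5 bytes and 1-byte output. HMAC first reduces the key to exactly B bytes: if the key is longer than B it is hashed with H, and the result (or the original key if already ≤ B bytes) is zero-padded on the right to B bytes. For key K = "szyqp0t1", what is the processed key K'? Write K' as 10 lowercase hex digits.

0400000000

|K| = 8 > B = 5, so first hash the key.
H(K): XOR 73⊕7a⊕79⊕71⊕70⊕30⊕74⊕31 = 04.
Zero-pad H(K) = 04 to 5 bytes: K' = 04 00 00 00 00.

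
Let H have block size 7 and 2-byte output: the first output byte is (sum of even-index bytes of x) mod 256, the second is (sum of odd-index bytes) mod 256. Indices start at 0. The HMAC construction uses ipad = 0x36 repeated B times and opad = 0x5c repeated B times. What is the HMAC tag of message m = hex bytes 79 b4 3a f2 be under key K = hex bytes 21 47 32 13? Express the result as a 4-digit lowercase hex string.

e0f3

Key hex bytes 21 47 32 13 is 4 bytes ≤ B = 7; zero-pad to 7 bytes: K' = 21 47 32 13 00 00 00.
K' ⊕ ipad = 17 71 04 25 36 36 36.  K' ⊕ opad = 7d 1b 6e 4f 5c 5c 5c.
Inner input = (K'⊕ipad) ∥ m = 17 71 04 25 36 36 36 ∥ 79 b4 3a f2 be.
Inner hash: even-index sum = 557 mod 256 = 45; odd-index sum = 573 mod 256 = 61 → 2d 3d.
Outer input = (K'⊕opad) ∥ inner = 7d 1b 6e 4f 5c 5c 5c ∥ 2d 3d.
Outer hash (tag): even-index sum = 480 mod 256 = 224; odd-index sum = 243 mod 256 = 243 → e0 f3.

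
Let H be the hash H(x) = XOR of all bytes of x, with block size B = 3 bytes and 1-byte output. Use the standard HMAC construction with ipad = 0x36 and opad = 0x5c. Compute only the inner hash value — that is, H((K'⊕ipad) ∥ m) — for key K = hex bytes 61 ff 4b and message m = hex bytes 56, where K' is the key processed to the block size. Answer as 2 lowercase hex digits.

Key hex bytes 61 ff 4b is exactly B = 3 bytes: K' = 61 ff 4b.
K' ⊕ ipad = 57 c9 7d.
Inner input = 57 c9 7d ∥ 56.
Inner hash: XOR 57⊕c9⊕7d⊕56 = b5.

b5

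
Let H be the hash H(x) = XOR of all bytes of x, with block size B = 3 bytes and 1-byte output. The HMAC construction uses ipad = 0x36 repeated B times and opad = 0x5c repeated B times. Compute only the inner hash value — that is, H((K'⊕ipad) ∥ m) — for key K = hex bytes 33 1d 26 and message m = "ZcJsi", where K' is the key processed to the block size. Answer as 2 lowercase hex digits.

Key hex bytes 33 1d 26 is exactly B = 3 bytes: K' = 33 1d 26.
K' ⊕ ipad = 05 2b 10.
Inner input = 05 2b 10 ∥ 5a 63 4a 73 69.
Inner hash: XOR 05⊕2b⊕10⊕5a⊕63⊕4a⊕73⊕69 = 57.

57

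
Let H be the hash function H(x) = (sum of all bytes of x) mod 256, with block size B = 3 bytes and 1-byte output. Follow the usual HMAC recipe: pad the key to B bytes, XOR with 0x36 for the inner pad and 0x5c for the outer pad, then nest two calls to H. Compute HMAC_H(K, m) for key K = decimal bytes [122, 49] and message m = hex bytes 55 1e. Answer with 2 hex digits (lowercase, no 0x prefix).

eb

Key decimal bytes [122, 49] = 7a 31 is 2 bytes ≤ B = 3; zero-pad to 3 bytes: K' = 7a 31 00.
K' ⊕ ipad = 4c 07 36.  K' ⊕ opad = 26 6d 5c.
Inner input = (K'⊕ipad) ∥ m = 4c 07 36 ∥ 55 1e.
Inner hash: sum = 76+7+54+85+30 = 252 → fc.
Outer input = (K'⊕opad) ∥ inner = 26 6d 5c ∥ fc.
Outer hash (tag): sum = 38+109+92+252 = 491; mod 256 = 235 → eb.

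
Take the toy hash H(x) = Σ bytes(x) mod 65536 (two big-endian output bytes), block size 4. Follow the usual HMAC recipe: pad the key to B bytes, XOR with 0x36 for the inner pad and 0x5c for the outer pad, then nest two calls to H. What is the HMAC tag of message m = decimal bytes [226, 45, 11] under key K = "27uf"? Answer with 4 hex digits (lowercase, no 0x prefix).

01ef

Key "27uf" = 32 37 75 66 is exactly B = 4 bytes: K' = 32 37 75 66.
K' ⊕ ipad = 04 01 43 50.  K' ⊕ opad = 6e 6b 29 3a.
Inner input = (K'⊕ipad) ∥ m = 04 01 43 50 ∥ e2 2d 0b.
Inner hash: sum = 4+1+67+80+226+45+11 = 434 → 01 b2.
Outer input = (K'⊕opad) ∥ inner = 6e 6b 29 3a ∥ 01 b2.
Outer hash (tag): sum = 110+107+41+58+1+178 = 495 → 01 ef.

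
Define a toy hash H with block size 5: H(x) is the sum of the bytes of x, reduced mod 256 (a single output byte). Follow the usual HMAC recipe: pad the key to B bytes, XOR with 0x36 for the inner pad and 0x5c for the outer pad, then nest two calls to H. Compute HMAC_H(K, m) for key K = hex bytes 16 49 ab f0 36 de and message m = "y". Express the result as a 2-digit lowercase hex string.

Key hex bytes 16 49 ab f0 36 de is 6 bytes > B = 5, so hash it first: H(key) = 0e, then zero-pad to 5 bytes: K' = 0e 00 00 00 00.
K' ⊕ ipad = 38 36 36 36 36.  K' ⊕ opad = 52 5c 5c 5c 5c.
Inner input = (K'⊕ipad) ∥ m = 38 36 36 36 36 ∥ 79.
Inner hash: sum = 56+54+54+54+54+121 = 393; mod 256 = 137 → 89.
Outer input = (K'⊕opad) ∥ inner = 52 5c 5c 5c 5c ∥ 89.
Outer hash (tag): sum = 82+92+92+92+92+137 = 587; mod 256 = 75 → 4b.

4b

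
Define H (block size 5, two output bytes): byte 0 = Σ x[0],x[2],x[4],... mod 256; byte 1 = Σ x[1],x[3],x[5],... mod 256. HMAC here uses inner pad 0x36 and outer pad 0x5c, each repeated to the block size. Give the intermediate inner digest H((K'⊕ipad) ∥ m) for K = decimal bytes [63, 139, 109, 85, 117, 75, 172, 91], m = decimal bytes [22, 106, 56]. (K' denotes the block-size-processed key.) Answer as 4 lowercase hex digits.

d134

Key decimal bytes [63, 139, 109, 85, 117, 75, 172, 91] = 3f 8b 6d 55 75 4b ac 5b is 8 bytes > B = 5, so hash it first: H(key) = cd 86, then zero-pad to 5 bytes: K' = cd 86 00 00 00.
K' ⊕ ipad = fb b0 36 36 36.
Inner input = fb b0 36 36 36 ∥ 16 6a 38.
Inner hash: even-index sum = 465 mod 256 = 209; odd-index sum = 308 mod 256 = 52 → d1 34.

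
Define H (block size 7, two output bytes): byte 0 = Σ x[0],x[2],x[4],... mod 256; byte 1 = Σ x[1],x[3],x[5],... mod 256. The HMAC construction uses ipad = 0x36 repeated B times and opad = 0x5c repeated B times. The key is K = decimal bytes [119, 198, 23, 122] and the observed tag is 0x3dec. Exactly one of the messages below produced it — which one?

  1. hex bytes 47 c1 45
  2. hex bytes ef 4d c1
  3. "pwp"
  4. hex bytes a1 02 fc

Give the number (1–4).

4

Key decimal bytes [119, 198, 23, 122] = 77 c6 17 7a is 4 bytes ≤ B = 7; zero-pad to 7 bytes: K' = 77 c6 17 7a 00 00 00.
K' ⊕ ipad = 41 f0 21 4c 36 36 36; K' ⊕ opad = 2b 9a 4b 26 5c 5c 5c.
m1: inner = H(41 f0 21 4c 36 36 36 47 c1 45) = 8f fe; tag = H(2b 9a 4b 26 5c 5c 5c 8f fe) = 2cab
m2: inner = H(41 f0 21 4c 36 36 36 ef 4d c1) = 1b 22; tag = H(2b 9a 4b 26 5c 5c 5c 1b 22) = 5037
m3: inner = H(41 f0 21 4c 36 36 36 70 77 70) = 45 52; tag = H(2b 9a 4b 26 5c 5c 5c 45 52) = 8061
m4: inner = H(41 f0 21 4c 36 36 36 a1 02 fc) = d0 0f; tag = H(2b 9a 4b 26 5c 5c 5c d0 0f) = 3dec ← matches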